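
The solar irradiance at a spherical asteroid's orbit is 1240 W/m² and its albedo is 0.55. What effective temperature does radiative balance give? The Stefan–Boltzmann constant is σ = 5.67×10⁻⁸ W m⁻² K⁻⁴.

Power absorbed = (1−a)S·πR²; power emitted = 4πR²σT⁴. Equating and cancelling πR²:
T = ((1−a)S / 4σ)^(1/4) = (558 / (4 × 5.67×10⁻⁸))^(1/4) = (2.46×10^9)^(1/4).
T = 223 K.

T ≈ 223 K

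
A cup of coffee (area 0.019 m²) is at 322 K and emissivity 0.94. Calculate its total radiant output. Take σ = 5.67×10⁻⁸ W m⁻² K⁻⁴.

P ≈ 10.9 W

Stefan–Boltzmann: P = εσAT⁴ = 0.94 × 5.67×10⁻⁸ × 0.0190 × (322)⁴ = 0.94 × 5.67×10⁻⁸ × 0.0190 × 1.08×10^10.
P = 10.9 W.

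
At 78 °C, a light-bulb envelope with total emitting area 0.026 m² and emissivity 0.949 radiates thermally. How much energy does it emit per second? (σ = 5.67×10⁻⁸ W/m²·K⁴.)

P ≈ 21.2 W

78 °C = 351 K.
P = εσAT⁴ = 0.949 × 5.67×10⁻⁸ × 0.0260 × (351)⁴ = 0.949 × 5.67×10⁻⁸ × 0.0260 × 1.52×10^10.
P = 21.2 W.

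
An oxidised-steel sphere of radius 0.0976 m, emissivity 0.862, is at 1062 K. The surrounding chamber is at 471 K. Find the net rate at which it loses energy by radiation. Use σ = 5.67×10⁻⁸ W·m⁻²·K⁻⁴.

A = 4πr² = 4π × (0.0976)² = 0.120 m².
Q = εσA(T⁴ − T_s⁴). T⁴ − T_s⁴ = (1062)⁴ − (471)⁴ = 1.27×10^12 − 4.92×10^10 = 1.22×10^12 K⁴.
Q = 0.862 × 5.67×10⁻⁸ × 0.120 × 1.22×10^12 = 7150 W.

Q ≈ 7150 W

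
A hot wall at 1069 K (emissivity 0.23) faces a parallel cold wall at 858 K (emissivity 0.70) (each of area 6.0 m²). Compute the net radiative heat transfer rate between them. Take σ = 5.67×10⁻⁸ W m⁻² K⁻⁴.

Q ≈ 54400 W

For two large parallel gray plates, q = σ(T₁⁴ − T₂⁴) / (1/ε₁ + 1/ε₂ − 1).
1/ε₁ + 1/ε₂ − 1 = 1/0.23 + 1/0.70 − 1 = 4.776.
T₁⁴ − T₂⁴ = 1.31×10^12 − 5.42×10^11 = 7.64×10^11 K⁴.
q = 5.67×10⁻⁸ × 7.64×10^11 / 4.776 = 9070 W/m².
Q = q·A = 9070 × 6.0 = 54400 W.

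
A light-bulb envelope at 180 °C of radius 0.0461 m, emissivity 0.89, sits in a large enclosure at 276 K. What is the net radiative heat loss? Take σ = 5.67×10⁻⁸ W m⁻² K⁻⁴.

Q ≈ 48.9 W

A = 4πr² = 4π × (0.0461)² = 0.0267 m².
Convert: 180 °C = 453 K.
Q = εσA(T⁴ − T_s⁴). T⁴ − T_s⁴ = (453)⁴ − (276)⁴ = 4.21×10^10 − 5.80×10^9 = 3.63×10^10 K⁴.
Q = 0.89 × 5.67×10⁻⁸ × 0.0267 × 3.63×10^10 = 48.9 W.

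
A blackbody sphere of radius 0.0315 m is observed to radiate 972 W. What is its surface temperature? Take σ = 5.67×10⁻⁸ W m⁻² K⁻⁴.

T ≈ 1080 K

A = 4πr² = 4π × (0.0315)² = 0.0125 m².
From P = σAT⁴, T = (P / σA)^(1/4) = (972 / (5.67×10⁻⁸ × 0.0125))^(1/4).
T = (1.37×10^12)^(1/4) = 1080 K.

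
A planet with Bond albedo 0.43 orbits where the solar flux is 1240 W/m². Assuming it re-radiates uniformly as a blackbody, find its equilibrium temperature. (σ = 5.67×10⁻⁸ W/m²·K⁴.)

T ≈ 236 K

Power absorbed = (1−a)S·πR²; power emitted = 4πR²σT⁴. Equating and cancelling πR²:
T = ((1−a)S / 4σ)^(1/4) = (707 / (4 × 5.67×10⁻⁸))^(1/4) = (3.12×10^9)^(1/4).
T = 236 K.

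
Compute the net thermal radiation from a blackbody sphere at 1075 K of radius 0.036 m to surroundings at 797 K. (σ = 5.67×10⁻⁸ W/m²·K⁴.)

A = 4πr² = 4π × (0.036)² = 0.0163 m².
Q = σA(T⁴ − T_s⁴). T⁴ − T_s⁴ = (1075)⁴ − (797)⁴ = 1.34×10^12 − 4.03×10^11 = 9.32×10^11 K⁴.
Q = 5.67×10⁻⁸ × 0.0163 × 9.32×10^11 = 861 W.

Q ≈ 861 W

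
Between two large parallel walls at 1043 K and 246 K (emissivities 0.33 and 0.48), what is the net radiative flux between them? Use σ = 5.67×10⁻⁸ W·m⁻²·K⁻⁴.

q ≈ 16300 W/m²

For two large parallel gray plates, q = σ(T₁⁴ − T₂⁴) / (1/ε₁ + 1/ε₂ − 1).
1/ε₁ + 1/ε₂ − 1 = 1/0.33 + 1/0.48 − 1 = 4.114.
T₁⁴ − T₂⁴ = 1.18×10^12 − 3.66×10^9 = 1.18×10^12 K⁴.
q = 5.67×10⁻⁸ × 1.18×10^12 / 4.114 = 16300 W/m².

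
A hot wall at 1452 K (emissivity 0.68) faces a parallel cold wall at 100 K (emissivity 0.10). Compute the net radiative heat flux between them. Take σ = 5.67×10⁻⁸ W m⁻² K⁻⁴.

q ≈ 24100 W/m²

For two large parallel gray plates, q = σ(T₁⁴ − T₂⁴) / (1/ε₁ + 1/ε₂ − 1).
1/ε₁ + 1/ε₂ − 1 = 1/0.68 + 1/0.10 − 1 = 10.47.
T₁⁴ − T₂⁴ = 4.44×10^12 − 1.00×10^8 = 4.44×10^12 K⁴.
q = 5.67×10⁻⁸ × 4.44×10^12 / 10.47 = 24100 W/m².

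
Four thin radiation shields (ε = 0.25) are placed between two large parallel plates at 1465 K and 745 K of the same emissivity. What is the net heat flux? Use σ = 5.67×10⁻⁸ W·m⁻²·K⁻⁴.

q ≈ 6960 W/m²

Each of the 5 gaps contributes resistance (2/ε − 1) = 2/0.25 − 1 = 7.000; total = 35.00.
q = σ(T₁⁴ − T₂⁴) / 35.00 = 5.67×10⁻⁸ × 4.30×10^12 / 35.00 = 6960 W/m².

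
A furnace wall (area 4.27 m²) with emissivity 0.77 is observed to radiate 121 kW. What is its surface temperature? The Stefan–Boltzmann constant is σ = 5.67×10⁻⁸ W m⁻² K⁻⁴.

T ≈ 898 K

From P = εσAT⁴, T = (P / εσA)^(1/4) = (1.21×10^5 / (0.77 × 5.67×10⁻⁸ × 4.27))^(1/4).
T = (6.49×10^11)^(1/4) = 898 K.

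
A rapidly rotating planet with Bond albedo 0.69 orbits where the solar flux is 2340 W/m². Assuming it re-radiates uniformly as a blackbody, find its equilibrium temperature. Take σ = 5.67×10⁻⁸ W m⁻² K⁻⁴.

T ≈ 238 K

Power absorbed = (1−a)S·πR²; power emitted = 4πR²σT⁴. Equating and cancelling πR²:
T = ((1−a)S / 4σ)^(1/4) = (725 / (4 × 5.67×10⁻⁸))^(1/4) = (3.20×10^9)^(1/4).
T = 238 K.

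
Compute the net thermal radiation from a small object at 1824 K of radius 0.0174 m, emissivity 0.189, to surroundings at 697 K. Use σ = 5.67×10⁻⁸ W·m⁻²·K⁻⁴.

A = 4πr² = 4π × (0.0174)² = 3.80×10^-3 m².
Q = εσA(T⁴ − T_s⁴). T⁴ − T_s⁴ = (1824)⁴ − (697)⁴ = 1.11×10^13 − 2.36×10^11 = 1.08×10^13 K⁴.
Q = 0.189 × 5.67×10⁻⁸ × 3.80×10^-3 × 1.08×10^13 = 442 W.

Q ≈ 442 W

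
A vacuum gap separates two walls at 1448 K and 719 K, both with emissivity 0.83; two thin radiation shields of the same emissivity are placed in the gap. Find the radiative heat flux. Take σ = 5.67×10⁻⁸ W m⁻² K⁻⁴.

Each of the 3 gaps contributes resistance (2/ε − 1) = 2/0.83 − 1 = 1.410; total = 4.229.
q = σ(T₁⁴ − T₂⁴) / 4.229 = 5.67×10⁻⁸ × 4.13×10^12 / 4.229 = 55400 W/m².

q ≈ 55400 W/m²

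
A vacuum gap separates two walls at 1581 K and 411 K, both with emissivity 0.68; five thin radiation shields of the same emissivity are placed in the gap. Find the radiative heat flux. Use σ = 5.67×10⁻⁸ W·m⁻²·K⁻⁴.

Each of the 6 gaps contributes resistance (2/ε − 1) = 2/0.68 − 1 = 1.941; total = 11.65.
q = σ(T₁⁴ − T₂⁴) / 11.65 = 5.67×10⁻⁸ × 6.22×10^12 / 11.65 = 30300 W/m².

q ≈ 30300 W/m²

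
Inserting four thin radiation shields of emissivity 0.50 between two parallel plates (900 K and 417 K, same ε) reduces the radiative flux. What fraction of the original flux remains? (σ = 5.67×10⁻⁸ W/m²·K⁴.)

With N identical shields there are N+1 = 5 gaps in series, each with the same radiative resistance, so the flux falls to 1/(N+1) of its unshielded value.

ratio ≈ 0.200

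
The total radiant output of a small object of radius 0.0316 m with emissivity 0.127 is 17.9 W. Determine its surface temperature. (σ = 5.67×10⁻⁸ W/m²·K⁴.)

A = 4πr² = 4π × (0.0316)² = 0.0125 m².
From P = εσAT⁴, T = (P / εσA)^(1/4) = (17.9 / (0.127 × 5.67×10⁻⁸ × 0.0125))^(1/4).
T = (1.98×10^11)^(1/4) = 667 K.

T ≈ 667 K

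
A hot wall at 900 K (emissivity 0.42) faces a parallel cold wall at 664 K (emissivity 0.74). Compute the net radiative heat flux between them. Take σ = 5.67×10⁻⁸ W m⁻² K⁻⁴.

For two large parallel gray plates, q = σ(T₁⁴ − T₂⁴) / (1/ε₁ + 1/ε₂ − 1).
1/ε₁ + 1/ε₂ − 1 = 1/0.42 + 1/0.74 − 1 = 2.732.
T₁⁴ − T₂⁴ = 6.56×10^11 − 1.94×10^11 = 4.62×10^11 K⁴.
q = 5.67×10⁻⁸ × 4.62×10^11 / 2.732 = 9580 W/m².

q ≈ 9580 W/m²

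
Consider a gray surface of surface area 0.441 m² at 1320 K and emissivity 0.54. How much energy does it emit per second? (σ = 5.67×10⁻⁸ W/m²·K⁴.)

P ≈ 41000 W

Stefan–Boltzmann: P = εσAT⁴ = 0.54 × 5.67×10⁻⁸ × 0.441 × (1320)⁴ = 0.54 × 5.67×10⁻⁸ × 0.441 × 3.04×10^12.
P = 41000 W.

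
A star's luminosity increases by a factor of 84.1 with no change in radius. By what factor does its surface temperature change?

P ∝ T⁴ ⇒ T ∝ P^(1/4), so T scales by (84.1)^(1/4) = 3.03.

factor ≈ 3.03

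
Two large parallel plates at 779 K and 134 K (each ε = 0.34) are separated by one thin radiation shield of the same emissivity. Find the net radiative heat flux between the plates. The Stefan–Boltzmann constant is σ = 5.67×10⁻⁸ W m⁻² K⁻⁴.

Each of the 2 gaps contributes resistance (2/ε − 1) = 2/0.34 − 1 = 4.882; total = 9.765.
q = σ(T₁⁴ − T₂⁴) / 9.765 = 5.67×10⁻⁸ × 3.68×10^11 / 9.765 = 2140 W/m².

q ≈ 2140 W/m²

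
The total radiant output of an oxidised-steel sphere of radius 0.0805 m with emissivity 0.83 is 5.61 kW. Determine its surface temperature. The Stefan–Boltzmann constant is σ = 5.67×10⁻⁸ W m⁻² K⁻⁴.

T ≈ 1100 K

A = 4πr² = 4π × (0.0805)² = 0.0814 m².
From P = εσAT⁴, T = (P / εσA)^(1/4) = (5610 / (0.83 × 5.67×10⁻⁸ × 0.0814))^(1/4).
T = (1.46×10^12)^(1/4) = 1100 K.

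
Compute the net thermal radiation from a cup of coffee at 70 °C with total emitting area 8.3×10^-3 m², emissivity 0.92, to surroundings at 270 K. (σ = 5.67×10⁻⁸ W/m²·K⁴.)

Q ≈ 3.69 W

Convert: 70 °C = 343 K.
Q = εσA(T⁴ − T_s⁴). T⁴ − T_s⁴ = (343)⁴ − (270)⁴ = 1.38×10^10 − 5.31×10^9 = 8.53×10^9 K⁴.
Q = 0.92 × 5.67×10⁻⁸ × 8.30×10^-3 × 8.53×10^9 = 3.69 W.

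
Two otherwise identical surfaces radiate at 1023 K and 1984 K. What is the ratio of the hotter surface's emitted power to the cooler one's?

P ∝ T⁴, so the ratio is (1984/1023)⁴ = (1.939)⁴ = 14.1.

ratio ≈ 14.1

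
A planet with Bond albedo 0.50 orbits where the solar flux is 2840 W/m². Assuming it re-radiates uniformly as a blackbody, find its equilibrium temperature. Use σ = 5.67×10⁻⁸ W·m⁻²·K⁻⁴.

T ≈ 281 K

Power absorbed = (1−a)S·πR²; power emitted = 4πR²σT⁴. Equating and cancelling πR²:
T = ((1−a)S / 4σ)^(1/4) = (1420 / (4 × 5.67×10⁻⁸))^(1/4) = (6.26×10^9)^(1/4).
T = 281 K.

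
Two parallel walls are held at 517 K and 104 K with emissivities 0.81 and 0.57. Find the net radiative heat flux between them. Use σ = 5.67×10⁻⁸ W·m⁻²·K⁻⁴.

For two large parallel gray plates, q = σ(T₁⁴ − T₂⁴) / (1/ε₁ + 1/ε₂ − 1).
1/ε₁ + 1/ε₂ − 1 = 1/0.81 + 1/0.57 − 1 = 1.989.
T₁⁴ − T₂⁴ = 7.14×10^10 − 1.17×10^8 = 7.13×10^10 K⁴.
q = 5.67×10⁻⁸ × 7.13×10^10 / 1.989 = 2030 W/m².

q ≈ 2030 W/m²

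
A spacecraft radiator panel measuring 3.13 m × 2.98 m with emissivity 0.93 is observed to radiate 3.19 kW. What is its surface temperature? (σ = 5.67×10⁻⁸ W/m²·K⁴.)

A = 3.13 × 2.98 = 9.33 m².
From P = εσAT⁴, T = (P / εσA)^(1/4) = (3190 / (0.93 × 5.67×10⁻⁸ × 9.33))^(1/4).
T = (6.49×10^9)^(1/4) = 284 K.

T ≈ 284 K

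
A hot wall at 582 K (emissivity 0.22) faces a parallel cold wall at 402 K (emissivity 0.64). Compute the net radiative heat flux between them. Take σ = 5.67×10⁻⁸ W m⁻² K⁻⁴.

q ≈ 984 W/m²

For two large parallel gray plates, q = σ(T₁⁴ − T₂⁴) / (1/ε₁ + 1/ε₂ − 1).
1/ε₁ + 1/ε₂ − 1 = 1/0.22 + 1/0.64 − 1 = 5.108.
T₁⁴ − T₂⁴ = 1.15×10^11 − 2.61×10^10 = 8.86×10^10 K⁴.
q = 5.67×10⁻⁸ × 8.86×10^10 / 5.108 = 984 W/m².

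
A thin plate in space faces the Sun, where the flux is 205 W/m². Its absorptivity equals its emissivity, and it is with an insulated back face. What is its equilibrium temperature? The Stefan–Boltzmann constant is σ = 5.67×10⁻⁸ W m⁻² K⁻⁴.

Absorbed flux αS = emitted flux εσT⁴ (one radiating face); with α = ε, T = (S/σ)^(1/4).
T = (205 / 5.67×10⁻⁸)^(1/4) = (3.62×10^9)^(1/4).
T = 245 K.

T ≈ 245 K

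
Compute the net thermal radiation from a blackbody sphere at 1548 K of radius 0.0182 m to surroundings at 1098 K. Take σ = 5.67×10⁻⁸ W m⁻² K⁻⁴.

Q ≈ 1010 W

A = 4πr² = 4π × (0.0182)² = 4.16×10^-3 m².
Q = σA(T⁴ − T_s⁴). T⁴ − T_s⁴ = (1548)⁴ − (1098)⁴ = 5.74×10^12 − 1.45×10^12 = 4.29×10^12 K⁴.
Q = 5.67×10⁻⁸ × 4.16×10^-3 × 4.29×10^12 = 1010 W.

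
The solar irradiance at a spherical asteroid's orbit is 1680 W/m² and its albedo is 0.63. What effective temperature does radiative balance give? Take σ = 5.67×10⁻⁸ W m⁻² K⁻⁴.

Power absorbed = (1−a)S·πR²; power emitted = 4πR²σT⁴. Equating and cancelling πR²:
T = ((1−a)S / 4σ)^(1/4) = (622 / (4 × 5.67×10⁻⁸))^(1/4) = (2.74×10^9)^(1/4).
T = 229 K.

T ≈ 229 K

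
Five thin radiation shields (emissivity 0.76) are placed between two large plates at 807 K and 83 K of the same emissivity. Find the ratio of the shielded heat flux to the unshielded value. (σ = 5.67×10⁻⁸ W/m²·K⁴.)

With N identical shields there are N+1 = 6 gaps in series, each with the same radiative resistance, so the flux falls to 1/(N+1) of its unshielded value.

ratio ≈ 0.167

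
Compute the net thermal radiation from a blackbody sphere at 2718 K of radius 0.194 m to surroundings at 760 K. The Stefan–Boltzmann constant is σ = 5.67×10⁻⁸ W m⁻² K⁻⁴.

Q ≈ 1.45×10^6 W

A = 4πr² = 4π × (0.194)² = 0.473 m².
Q = σA(T⁴ − T_s⁴). T⁴ − T_s⁴ = (2718)⁴ − (760)⁴ = 5.46×10^13 − 3.34×10^11 = 5.42×10^13 K⁴.
Q = 5.67×10⁻⁸ × 0.473 × 5.42×10^13 = 1.45×10^6 W.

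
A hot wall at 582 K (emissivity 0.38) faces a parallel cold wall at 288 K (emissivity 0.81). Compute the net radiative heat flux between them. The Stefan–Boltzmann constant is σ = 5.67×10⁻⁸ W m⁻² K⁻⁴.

For two large parallel gray plates, q = σ(T₁⁴ − T₂⁴) / (1/ε₁ + 1/ε₂ − 1).
1/ε₁ + 1/ε₂ − 1 = 1/0.38 + 1/0.81 − 1 = 2.866.
T₁⁴ − T₂⁴ = 1.15×10^11 − 6.88×10^9 = 1.08×10^11 K⁴.
q = 5.67×10⁻⁸ × 1.08×10^11 / 2.866 = 2130 W/m².

q ≈ 2130 W/m²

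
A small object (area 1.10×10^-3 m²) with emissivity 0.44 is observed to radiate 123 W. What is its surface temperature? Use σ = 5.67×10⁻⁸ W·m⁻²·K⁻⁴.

T ≈ 1460 K

From P = εσAT⁴, T = (P / εσA)^(1/4) = (123 / (0.44 × 5.67×10⁻⁸ × 1.10×10^-3))^(1/4).
T = (4.48×10^12)^(1/4) = 1460 K.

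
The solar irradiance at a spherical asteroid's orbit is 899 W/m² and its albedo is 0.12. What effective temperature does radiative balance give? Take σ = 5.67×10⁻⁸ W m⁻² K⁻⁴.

T ≈ 243 K

Power absorbed = (1−a)S·πR²; power emitted = 4πR²σT⁴. Equating and cancelling πR²:
T = ((1−a)S / 4σ)^(1/4) = (791 / (4 × 5.67×10⁻⁸))^(1/4) = (3.49×10^9)^(1/4).
T = 243 K.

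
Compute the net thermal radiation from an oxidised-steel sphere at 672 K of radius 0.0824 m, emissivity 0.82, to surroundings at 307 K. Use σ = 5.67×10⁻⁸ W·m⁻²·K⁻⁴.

Q ≈ 774 W

A = 4πr² = 4π × (0.0824)² = 0.0853 m².
Q = εσA(T⁴ − T_s⁴). T⁴ − T_s⁴ = (672)⁴ − (307)⁴ = 2.04×10^11 − 8.88×10^9 = 1.95×10^11 K⁴.
Q = 0.82 × 5.67×10⁻⁸ × 0.0853 × 1.95×10^11 = 774 W.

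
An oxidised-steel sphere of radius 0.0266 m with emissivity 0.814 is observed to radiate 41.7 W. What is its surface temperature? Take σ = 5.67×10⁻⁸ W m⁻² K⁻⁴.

T ≈ 565 K

A = 4πr² = 4π × (0.0266)² = 8.89×10^-3 m².
From P = εσAT⁴, T = (P / εσA)^(1/4) = (41.7 / (0.814 × 5.67×10⁻⁸ × 8.89×10^-3))^(1/4).
T = (1.02×10^11)^(1/4) = 565 K.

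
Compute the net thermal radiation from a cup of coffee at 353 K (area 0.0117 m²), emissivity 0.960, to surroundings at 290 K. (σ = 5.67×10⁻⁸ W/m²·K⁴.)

Q = εσA(T⁴ − T_s⁴). T⁴ − T_s⁴ = (353)⁴ − (290)⁴ = 1.55×10^10 − 7.07×10^9 = 8.45×10^9 K⁴.
Q = 0.960 × 5.67×10⁻⁸ × 0.0117 × 8.45×10^9 = 5.38 W.

Q ≈ 5.38 W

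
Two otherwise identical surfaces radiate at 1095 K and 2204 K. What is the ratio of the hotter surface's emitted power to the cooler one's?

P ∝ T⁴, so the ratio is (2204/1095)⁴ = (2.013)⁴ = 16.4.

ratio ≈ 16.4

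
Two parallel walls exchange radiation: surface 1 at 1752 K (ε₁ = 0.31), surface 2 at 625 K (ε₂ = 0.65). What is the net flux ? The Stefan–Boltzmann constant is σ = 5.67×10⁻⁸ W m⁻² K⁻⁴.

For two large parallel gray plates, q = σ(T₁⁴ − T₂⁴) / (1/ε₁ + 1/ε₂ − 1).
1/ε₁ + 1/ε₂ − 1 = 1/0.31 + 1/0.65 − 1 = 3.764.
T₁⁴ − T₂⁴ = 9.42×10^12 − 1.53×10^11 = 9.27×10^12 K⁴.
q = 5.67×10⁻⁸ × 9.27×10^12 / 3.764 = 1.40×10^5 W/m².

q ≈ 1.40×10^5 W/m²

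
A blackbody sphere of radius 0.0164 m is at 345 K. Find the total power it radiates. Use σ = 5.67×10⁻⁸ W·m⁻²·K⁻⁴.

P ≈ 2.71 W

A = 4πr² = 4π × (0.0164)² = 3.38×10^-3 m².
P = σAT⁴ = 5.67×10⁻⁸ × 3.38×10^-3 × (345)⁴ = 5.67×10⁻⁸ × 3.38×10^-3 × 1.42×10^10.
P = 2.71 W.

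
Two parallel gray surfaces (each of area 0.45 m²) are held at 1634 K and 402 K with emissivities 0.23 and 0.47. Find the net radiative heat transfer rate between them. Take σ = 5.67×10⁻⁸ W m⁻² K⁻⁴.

Q ≈ 33100 W

For two large parallel gray plates, q = σ(T₁⁴ − T₂⁴) / (1/ε₁ + 1/ε₂ − 1).
1/ε₁ + 1/ε₂ − 1 = 1/0.23 + 1/0.47 − 1 = 5.475.
T₁⁴ − T₂⁴ = 7.13×10^12 − 2.61×10^10 = 7.10×10^12 K⁴.
q = 5.67×10⁻⁸ × 7.10×10^12 / 5.475 = 73500 W/m².
Q = q·A = 73500 × 0.45 = 33100 W.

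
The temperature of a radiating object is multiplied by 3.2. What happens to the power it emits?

P ∝ T⁴, so the power scales as (3.2)⁴ = 105.

factor ≈ 105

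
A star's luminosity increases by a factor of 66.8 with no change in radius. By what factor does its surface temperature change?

P ∝ T⁴ ⇒ T ∝ P^(1/4), so T scales by (66.8)^(1/4) = 2.86.

factor ≈ 2.86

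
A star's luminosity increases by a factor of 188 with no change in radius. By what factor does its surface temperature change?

factor ≈ 3.70

P ∝ T⁴ ⇒ T ∝ P^(1/4), so T scales by (188)^(1/4) = 3.70.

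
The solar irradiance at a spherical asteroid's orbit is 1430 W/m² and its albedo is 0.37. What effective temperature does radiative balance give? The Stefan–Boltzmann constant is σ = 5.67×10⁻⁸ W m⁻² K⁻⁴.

T ≈ 251 K

Power absorbed = (1−a)S·πR²; power emitted = 4πR²σT⁴. Equating and cancelling πR²:
T = ((1−a)S / 4σ)^(1/4) = (901 / (4 × 5.67×10⁻⁸))^(1/4) = (3.97×10^9)^(1/4).
T = 251 K.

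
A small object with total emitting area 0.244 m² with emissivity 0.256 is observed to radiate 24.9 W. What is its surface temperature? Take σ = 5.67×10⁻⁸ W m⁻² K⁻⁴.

From P = εσAT⁴, T = (P / εσA)^(1/4) = (24.9 / (0.256 × 5.67×10⁻⁸ × 0.244))^(1/4).
T = (7.03×10^9)^(1/4) = 290 K.

T ≈ 290 K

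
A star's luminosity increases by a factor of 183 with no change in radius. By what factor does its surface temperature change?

P ∝ T⁴ ⇒ T ∝ P^(1/4), so T scales by (183)^(1/4) = 3.68.

factor ≈ 3.68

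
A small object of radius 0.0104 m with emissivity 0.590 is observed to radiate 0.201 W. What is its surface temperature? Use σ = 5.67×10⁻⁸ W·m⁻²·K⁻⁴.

A = 4πr² = 4π × (0.0104)² = 1.36×10^-3 m².
From P = εσAT⁴, T = (P / εσA)^(1/4) = (0.201 / (0.590 × 5.67×10⁻⁸ × 1.36×10^-3))^(1/4).
T = (4.42×10^9)^(1/4) = 258 K.

T ≈ 258 K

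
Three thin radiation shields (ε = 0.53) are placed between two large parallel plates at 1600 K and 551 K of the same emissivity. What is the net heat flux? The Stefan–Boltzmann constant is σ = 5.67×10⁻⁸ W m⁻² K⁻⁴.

Each of the 4 gaps contributes resistance (2/ε − 1) = 2/0.53 − 1 = 2.774; total = 11.09.
q = σ(T₁⁴ − T₂⁴) / 11.09 = 5.67×10⁻⁸ × 6.46×10^12 / 11.09 = 33000 W/m².

q ≈ 33000 W/m²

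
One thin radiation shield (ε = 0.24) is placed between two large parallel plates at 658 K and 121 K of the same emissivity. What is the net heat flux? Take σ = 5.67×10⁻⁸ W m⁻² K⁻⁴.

q ≈ 724 W/m²

Each of the 2 gaps contributes resistance (2/ε − 1) = 2/0.24 − 1 = 7.333; total = 14.67.
q = σ(T₁⁴ − T₂⁴) / 14.67 = 5.67×10⁻⁸ × 1.87×10^11 / 14.67 = 724 W/m².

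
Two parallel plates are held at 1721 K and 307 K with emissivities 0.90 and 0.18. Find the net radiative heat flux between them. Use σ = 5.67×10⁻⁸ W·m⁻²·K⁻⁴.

q ≈ 87700 W/m²

For two large parallel gray plates, q = σ(T₁⁴ − T₂⁴) / (1/ε₁ + 1/ε₂ − 1).
1/ε₁ + 1/ε₂ − 1 = 1/0.90 + 1/0.18 − 1 = 5.667.
T₁⁴ − T₂⁴ = 8.77×10^12 − 8.88×10^9 = 8.76×10^12 K⁴.
q = 5.67×10⁻⁸ × 8.76×10^12 / 5.667 = 87700 W/m².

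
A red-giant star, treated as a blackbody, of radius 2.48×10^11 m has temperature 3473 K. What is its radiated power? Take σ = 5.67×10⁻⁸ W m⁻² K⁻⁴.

P ≈ 6.38×10^30 W

A = 4πr² = 4π × (2.48×10^11)² = 7.73×10^23 m².
P = σAT⁴ = 5.67×10⁻⁸ × 7.73×10^23 × (3473)⁴ = 5.67×10⁻⁸ × 7.73×10^23 × 1.45×10^14.
P = 6.38×10^30 W.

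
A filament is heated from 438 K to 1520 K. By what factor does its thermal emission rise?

P ∝ T⁴, so the ratio is (1520/438)⁴ = (3.470)⁴ = 145.

ratio ≈ 145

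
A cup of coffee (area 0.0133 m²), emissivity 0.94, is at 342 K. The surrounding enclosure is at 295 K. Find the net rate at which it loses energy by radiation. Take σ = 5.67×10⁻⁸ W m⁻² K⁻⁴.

Q ≈ 4.33 W

Q = εσA(T⁴ − T_s⁴). T⁴ − T_s⁴ = (342)⁴ − (295)⁴ = 1.37×10^10 − 7.57×10^9 = 6.11×10^9 K⁴.
Q = 0.94 × 5.67×10⁻⁸ × 0.0133 × 6.11×10^9 = 4.33 W.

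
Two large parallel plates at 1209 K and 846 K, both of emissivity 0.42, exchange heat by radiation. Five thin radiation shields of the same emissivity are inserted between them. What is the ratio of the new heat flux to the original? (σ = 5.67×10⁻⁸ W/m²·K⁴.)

ratio ≈ 0.167

With N identical shields there are N+1 = 6 gaps in series, each with the same radiative resistance, so the flux falls to 1/(N+1) of its unshielded value.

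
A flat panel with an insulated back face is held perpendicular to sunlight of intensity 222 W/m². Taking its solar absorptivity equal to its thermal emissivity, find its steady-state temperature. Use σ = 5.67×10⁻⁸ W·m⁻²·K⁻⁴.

Absorbed flux αS = emitted flux εσT⁴ (one radiating face); with α = ε, T = (S/σ)^(1/4).
T = (222 / 5.67×10⁻⁸)^(1/4) = (3.92×10^9)^(1/4).
T = 250 K.

T ≈ 250 K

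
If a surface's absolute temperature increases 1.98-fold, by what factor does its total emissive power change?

factor ≈ 15.4

P ∝ T⁴, so the power scales as (1.98)⁴ = 15.4.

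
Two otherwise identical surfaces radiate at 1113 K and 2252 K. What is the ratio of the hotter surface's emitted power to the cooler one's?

ratio ≈ 16.8

P ∝ T⁴, so the ratio is (2252/1113)⁴ = (2.023)⁴ = 16.8.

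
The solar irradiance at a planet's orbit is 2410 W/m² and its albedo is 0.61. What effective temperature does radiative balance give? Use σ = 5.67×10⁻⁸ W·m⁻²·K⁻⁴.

Power absorbed = (1−a)S·πR²; power emitted = 4πR²σT⁴. Equating and cancelling πR²:
T = ((1−a)S / 4σ)^(1/4) = (940 / (4 × 5.67×10⁻⁸))^(1/4) = (4.14×10^9)^(1/4).
T = 254 K.

T ≈ 254 K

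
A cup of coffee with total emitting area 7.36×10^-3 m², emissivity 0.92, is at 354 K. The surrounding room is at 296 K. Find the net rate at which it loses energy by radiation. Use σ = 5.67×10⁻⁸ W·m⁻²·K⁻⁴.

Q ≈ 3.08 W

Q = εσA(T⁴ − T_s⁴). T⁴ − T_s⁴ = (354)⁴ − (296)⁴ = 1.57×10^10 − 7.68×10^9 = 8.03×10^9 K⁴.
Q = 0.92 × 5.67×10⁻⁸ × 7.36×10^-3 × 8.03×10^9 = 3.08 W.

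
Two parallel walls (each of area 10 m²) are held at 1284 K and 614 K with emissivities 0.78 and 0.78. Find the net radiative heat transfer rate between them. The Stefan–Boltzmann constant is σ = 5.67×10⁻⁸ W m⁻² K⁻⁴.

For two large parallel gray plates, q = σ(T₁⁴ − T₂⁴) / (1/ε₁ + 1/ε₂ − 1).
1/ε₁ + 1/ε₂ − 1 = 1/0.78 + 1/0.78 − 1 = 1.564.
T₁⁴ − T₂⁴ = 2.72×10^12 − 1.42×10^11 = 2.58×10^12 K⁴.
q = 5.67×10⁻⁸ × 2.58×10^12 / 1.564 = 93400 W/m².
Q = q·A = 93400 × 10 = 9.34×10^5 W.

Q ≈ 9.34×10^5 W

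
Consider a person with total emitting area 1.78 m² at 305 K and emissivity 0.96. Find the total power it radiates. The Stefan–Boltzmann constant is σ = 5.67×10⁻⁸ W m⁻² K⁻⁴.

P ≈ 838 W

P = εσAT⁴ = 0.96 × 5.67×10⁻⁸ × 1.78 × (305)⁴ = 0.96 × 5.67×10⁻⁸ × 1.78 × 8.65×10^9.
P = 838 W.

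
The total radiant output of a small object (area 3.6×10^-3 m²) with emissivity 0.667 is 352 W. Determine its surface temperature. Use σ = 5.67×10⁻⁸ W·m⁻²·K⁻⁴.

From P = εσAT⁴, T = (P / εσA)^(1/4) = (352 / (0.667 × 5.67×10⁻⁸ × 3.60×10^-3))^(1/4).
T = (2.59×10^12)^(1/4) = 1270 K.

T ≈ 1270 K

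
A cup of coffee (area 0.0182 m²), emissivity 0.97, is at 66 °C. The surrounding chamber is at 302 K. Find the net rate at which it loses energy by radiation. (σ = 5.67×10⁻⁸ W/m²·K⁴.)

Convert: 66 °C = 339 K.
Q = εσA(T⁴ − T_s⁴). T⁴ − T_s⁴ = (339)⁴ − (302)⁴ = 1.32×10^10 − 8.32×10^9 = 4.89×10^9 K⁴.
Q = 0.97 × 5.67×10⁻⁸ × 0.0182 × 4.89×10^9 = 4.89 W.

Q ≈ 4.89 W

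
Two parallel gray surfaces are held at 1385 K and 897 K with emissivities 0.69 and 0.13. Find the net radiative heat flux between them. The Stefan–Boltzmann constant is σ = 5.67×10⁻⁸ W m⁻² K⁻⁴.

For two large parallel gray plates, q = σ(T₁⁴ − T₂⁴) / (1/ε₁ + 1/ε₂ − 1).
1/ε₁ + 1/ε₂ − 1 = 1/0.69 + 1/0.13 − 1 = 8.142.
T₁⁴ − T₂⁴ = 3.68×10^12 − 6.47×10^11 = 3.03×10^12 K⁴.
q = 5.67×10⁻⁸ × 3.03×10^12 / 8.142 = 21100 W/m².

q ≈ 21100 W/m²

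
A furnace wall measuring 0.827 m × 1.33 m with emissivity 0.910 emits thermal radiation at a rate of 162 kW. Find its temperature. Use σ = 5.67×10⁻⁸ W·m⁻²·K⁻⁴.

T ≈ 1300 K

A = 0.827 × 1.33 = 1.10 m².
From P = εσAT⁴, T = (P / εσA)^(1/4) = (1.62×10^5 / (0.910 × 5.67×10⁻⁸ × 1.10))^(1/4).
T = (2.85×10^12)^(1/4) = 1300 K.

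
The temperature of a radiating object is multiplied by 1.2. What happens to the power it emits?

P ∝ T⁴, so the power scales as (1.2)⁴ = 2.07.

factor ≈ 2.07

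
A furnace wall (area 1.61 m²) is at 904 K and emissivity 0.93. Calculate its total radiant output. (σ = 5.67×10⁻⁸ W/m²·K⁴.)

P ≈ 56700 W

Stefan–Boltzmann: P = εσAT⁴ = 0.93 × 5.67×10⁻⁸ × 1.61 × (904)⁴ = 0.93 × 5.67×10⁻⁸ × 1.61 × 6.68×10^11.
P = 56700 W.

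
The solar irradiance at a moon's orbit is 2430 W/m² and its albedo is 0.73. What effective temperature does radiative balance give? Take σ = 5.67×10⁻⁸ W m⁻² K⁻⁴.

T ≈ 232 K

Power absorbed = (1−a)S·πR²; power emitted = 4πR²σT⁴. Equating and cancelling πR²:
T = ((1−a)S / 4σ)^(1/4) = (656 / (4 × 5.67×10⁻⁸))^(1/4) = (2.89×10^9)^(1/4).
T = 232 K.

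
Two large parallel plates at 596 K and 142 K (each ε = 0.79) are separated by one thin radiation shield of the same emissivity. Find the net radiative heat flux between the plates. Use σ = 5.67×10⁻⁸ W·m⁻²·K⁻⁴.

q ≈ 2330 W/m²

Each of the 2 gaps contributes resistance (2/ε − 1) = 2/0.79 − 1 = 1.532; total = 3.063.
q = σ(T₁⁴ − T₂⁴) / 3.063 = 5.67×10⁻⁸ × 1.26×10^11 / 3.063 = 2330 W/m².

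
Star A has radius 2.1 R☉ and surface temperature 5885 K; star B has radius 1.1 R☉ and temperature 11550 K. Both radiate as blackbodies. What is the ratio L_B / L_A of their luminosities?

L = 4πR²σT⁴ ∝ R²T⁴, so L_B/L_A = (1.1/2.1)² × (11550/5885)⁴ = 0.274 × 14.8 = 4.07.

L_B/L_A ≈ 4.07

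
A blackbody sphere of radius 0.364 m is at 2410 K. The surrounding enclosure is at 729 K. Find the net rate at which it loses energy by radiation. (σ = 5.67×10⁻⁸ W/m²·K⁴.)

A = 4πr² = 4π × (0.364)² = 1.66 m².
Q = σA(T⁴ − T_s⁴). T⁴ − T_s⁴ = (2410)⁴ − (729)⁴ = 3.37×10^13 − 2.82×10^11 = 3.35×10^13 K⁴.
Q = 5.67×10⁻⁸ × 1.66 × 3.35×10^13 = 3.16×10^6 W.

Q ≈ 3.16×10^6 W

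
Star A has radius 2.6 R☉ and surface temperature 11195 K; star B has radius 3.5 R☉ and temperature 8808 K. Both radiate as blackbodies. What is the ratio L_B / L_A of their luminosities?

L = 4πR²σT⁴ ∝ R²T⁴, so L_B/L_A = (3.5/2.6)² × (8808/11195)⁴ = 1.81 × 0.383 = 0.694.

L_B/L_A ≈ 0.694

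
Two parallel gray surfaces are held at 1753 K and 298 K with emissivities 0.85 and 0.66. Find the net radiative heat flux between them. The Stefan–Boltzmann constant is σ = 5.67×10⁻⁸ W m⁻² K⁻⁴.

For two large parallel gray plates, q = σ(T₁⁴ − T₂⁴) / (1/ε₁ + 1/ε₂ − 1).
1/ε₁ + 1/ε₂ − 1 = 1/0.85 + 1/0.66 − 1 = 1.692.
T₁⁴ − T₂⁴ = 9.44×10^12 − 7.89×10^9 = 9.44×10^12 K⁴.
q = 5.67×10⁻⁸ × 9.44×10^12 / 1.692 = 3.16×10^5 W/m².

q ≈ 3.16×10^5 W/m²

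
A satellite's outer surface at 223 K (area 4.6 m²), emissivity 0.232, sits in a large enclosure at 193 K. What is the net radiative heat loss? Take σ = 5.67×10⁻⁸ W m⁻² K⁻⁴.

Q ≈ 65.7 W

Q = εσA(T⁴ − T_s⁴). T⁴ − T_s⁴ = (223)⁴ − (193)⁴ = 2.47×10^9 − 1.39×10^9 = 1.09×10^9 K⁴.
Q = 0.232 × 5.67×10⁻⁸ × 4.60 × 1.09×10^9 = 65.7 W.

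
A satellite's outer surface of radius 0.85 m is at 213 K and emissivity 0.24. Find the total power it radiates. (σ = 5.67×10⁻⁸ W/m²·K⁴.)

A = 4πr² = 4π × (0.85)² = 9.08 m².
Stefan–Boltzmann: P = εσAT⁴ = 0.24 × 5.67×10⁻⁸ × 9.08 × (213)⁴ = 0.24 × 5.67×10⁻⁸ × 9.08 × 2.06×10^9.
P = 254 W.

P ≈ 254 W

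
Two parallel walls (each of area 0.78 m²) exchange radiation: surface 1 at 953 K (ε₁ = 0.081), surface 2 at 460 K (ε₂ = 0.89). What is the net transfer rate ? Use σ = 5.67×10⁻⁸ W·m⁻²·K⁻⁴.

For two large parallel gray plates, q = σ(T₁⁴ − T₂⁴) / (1/ε₁ + 1/ε₂ − 1).
1/ε₁ + 1/ε₂ − 1 = 1/0.081 + 1/0.89 − 1 = 12.47.
T₁⁴ − T₂⁴ = 8.25×10^11 − 4.48×10^10 = 7.80×10^11 K⁴.
q = 5.67×10⁻⁸ × 7.80×10^11 / 12.47 = 3550 W/m².
Q = q·A = 3550 × 0.78 = 2770 W.

Q ≈ 2770 W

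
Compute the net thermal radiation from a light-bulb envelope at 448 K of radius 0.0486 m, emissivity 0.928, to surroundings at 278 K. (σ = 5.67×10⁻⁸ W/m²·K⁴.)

A = 4πr² = 4π × (0.0486)² = 0.0297 m².
Q = εσA(T⁴ − T_s⁴). T⁴ − T_s⁴ = (448)⁴ − (278)⁴ = 4.03×10^10 − 5.97×10^9 = 3.43×10^10 K⁴.
Q = 0.928 × 5.67×10⁻⁸ × 0.0297 × 3.43×10^10 = 53.6 W.

Q ≈ 53.6 W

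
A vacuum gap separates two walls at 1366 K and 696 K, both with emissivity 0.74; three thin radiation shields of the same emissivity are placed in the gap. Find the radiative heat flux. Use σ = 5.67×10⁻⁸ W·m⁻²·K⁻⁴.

q ≈ 27000 W/m²

Each of the 4 gaps contributes resistance (2/ε − 1) = 2/0.74 − 1 = 1.703; total = 6.811.
q = σ(T₁⁴ − T₂⁴) / 6.811 = 5.67×10⁻⁸ × 3.25×10^12 / 6.811 = 27000 W/m².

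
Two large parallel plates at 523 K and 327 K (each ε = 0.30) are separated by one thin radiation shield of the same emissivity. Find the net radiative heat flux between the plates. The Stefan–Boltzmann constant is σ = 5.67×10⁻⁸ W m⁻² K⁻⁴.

q ≈ 317 W/m²

Each of the 2 gaps contributes resistance (2/ε − 1) = 2/0.30 − 1 = 5.667; total = 11.33.
q = σ(T₁⁴ − T₂⁴) / 11.33 = 5.67×10⁻⁸ × 6.34×10^10 / 11.33 = 317 W/m².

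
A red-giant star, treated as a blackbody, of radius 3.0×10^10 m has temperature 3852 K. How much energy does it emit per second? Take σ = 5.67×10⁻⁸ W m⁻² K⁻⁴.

A = 4πr² = 4π × (3.0×10^10)² = 1.13×10^22 m².
P = σAT⁴ = 5.67×10⁻⁸ × 1.13×10^22 × (3852)⁴ = 5.67×10⁻⁸ × 1.13×10^22 × 2.20×10^14.
P = 1.41×10^29 W.

P ≈ 1.41×10^29 W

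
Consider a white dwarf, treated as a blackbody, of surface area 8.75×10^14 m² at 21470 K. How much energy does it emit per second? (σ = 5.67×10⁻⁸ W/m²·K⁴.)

P ≈ 1.05×10^25 W

P = σAT⁴ = 5.67×10⁻⁸ × 8.75×10^14 × (21470)⁴ = 5.67×10⁻⁸ × 8.75×10^14 × 2.12×10^17.
P = 1.05×10^25 W.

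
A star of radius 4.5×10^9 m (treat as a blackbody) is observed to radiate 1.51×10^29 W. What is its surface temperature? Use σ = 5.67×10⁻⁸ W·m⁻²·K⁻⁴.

A = 4πr² = 4π × (4.5×10^9)² = 2.54×10^20 m².
From P = σAT⁴, T = (P / σA)^(1/4) = (1.51×10^29 / (5.67×10⁻⁸ × 2.54×10^20))^(1/4).
T = (1.05×10^16)^(1/4) = 10100 K.

T ≈ 10100 K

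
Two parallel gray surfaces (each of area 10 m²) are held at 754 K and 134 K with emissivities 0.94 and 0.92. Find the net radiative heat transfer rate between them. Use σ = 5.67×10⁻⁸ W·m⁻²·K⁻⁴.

Q ≈ 1.59×10^5 W

For two large parallel gray plates, q = σ(T₁⁴ − T₂⁴) / (1/ε₁ + 1/ε₂ − 1).
1/ε₁ + 1/ε₂ − 1 = 1/0.94 + 1/0.92 − 1 = 1.151.
T₁⁴ − T₂⁴ = 3.23×10^11 − 3.22×10^8 = 3.23×10^11 K⁴.
q = 5.67×10⁻⁸ × 3.23×10^11 / 1.151 = 15900 W/m².
Q = q·A = 15900 × 10 = 1.59×10^5 W.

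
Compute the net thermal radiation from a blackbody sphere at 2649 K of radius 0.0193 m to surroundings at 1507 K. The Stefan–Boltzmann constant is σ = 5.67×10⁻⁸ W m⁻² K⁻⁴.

Q ≈ 11700 W

A = 4πr² = 4π × (0.0193)² = 4.68×10^-3 m².
Q = σA(T⁴ − T_s⁴). T⁴ − T_s⁴ = (2649)⁴ − (1507)⁴ = 4.92×10^13 − 5.16×10^12 = 4.41×10^13 K⁴.
Q = 5.67×10⁻⁸ × 4.68×10^-3 × 4.41×10^13 = 11700 W.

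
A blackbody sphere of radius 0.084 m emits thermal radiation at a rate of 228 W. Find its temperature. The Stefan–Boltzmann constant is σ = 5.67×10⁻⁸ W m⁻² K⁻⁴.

T ≈ 461 K

A = 4πr² = 4π × (0.084)² = 0.0887 m².
From P = σAT⁴, T = (P / σA)^(1/4) = (228 / (5.67×10⁻⁸ × 0.0887))^(1/4).
T = (4.54×10^10)^(1/4) = 461 K.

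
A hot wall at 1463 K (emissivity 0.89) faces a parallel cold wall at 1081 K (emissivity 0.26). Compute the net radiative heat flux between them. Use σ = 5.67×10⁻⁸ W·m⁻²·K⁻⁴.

q ≈ 45900 W/m²

For two large parallel gray plates, q = σ(T₁⁴ − T₂⁴) / (1/ε₁ + 1/ε₂ − 1).
1/ε₁ + 1/ε₂ − 1 = 1/0.89 + 1/0.26 − 1 = 3.970.
T₁⁴ − T₂⁴ = 4.58×10^12 − 1.37×10^12 = 3.22×10^12 K⁴.
q = 5.67×10⁻⁸ × 3.22×10^12 / 3.970 = 45900 W/m².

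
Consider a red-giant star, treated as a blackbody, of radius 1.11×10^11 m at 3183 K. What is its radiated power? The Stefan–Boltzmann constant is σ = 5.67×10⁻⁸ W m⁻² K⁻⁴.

P ≈ 9.01×10^29 W

A = 4πr² = 4π × (1.11×10^11)² = 1.55×10^23 m².
P = σAT⁴ = 5.67×10⁻⁸ × 1.55×10^23 × (3183)⁴ = 5.67×10⁻⁸ × 1.55×10^23 × 1.03×10^14.
P = 9.01×10^29 W.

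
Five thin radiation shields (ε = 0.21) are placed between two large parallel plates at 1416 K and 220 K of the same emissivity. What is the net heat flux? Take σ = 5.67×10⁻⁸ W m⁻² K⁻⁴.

q ≈ 4450 W/m²

Each of the 6 gaps contributes resistance (2/ε − 1) = 2/0.21 − 1 = 8.524; total = 51.14.
q = σ(T₁⁴ − T₂⁴) / 51.14 = 5.67×10⁻⁸ × 4.02×10^12 / 51.14 = 4450 W/m².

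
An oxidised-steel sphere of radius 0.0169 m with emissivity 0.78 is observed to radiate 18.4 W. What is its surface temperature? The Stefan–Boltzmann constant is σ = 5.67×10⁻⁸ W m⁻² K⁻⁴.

A = 4πr² = 4π × (0.0169)² = 3.59×10^-3 m².
From P = εσAT⁴, T = (P / εσA)^(1/4) = (18.4 / (0.78 × 5.67×10⁻⁸ × 3.59×10^-3))^(1/4).
T = (1.16×10^11)^(1/4) = 583 K.

T ≈ 583 K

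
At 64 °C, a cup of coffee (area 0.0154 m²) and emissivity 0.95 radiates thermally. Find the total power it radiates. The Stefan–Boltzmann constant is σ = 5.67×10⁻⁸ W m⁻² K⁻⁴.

64 °C = 337 K.
Stefan–Boltzmann: P = εσAT⁴ = 0.95 × 5.67×10⁻⁸ × 0.0154 × (337)⁴ = 0.95 × 5.67×10⁻⁸ × 0.0154 × 1.29×10^10.
P = 10.7 W.

P ≈ 10.7 W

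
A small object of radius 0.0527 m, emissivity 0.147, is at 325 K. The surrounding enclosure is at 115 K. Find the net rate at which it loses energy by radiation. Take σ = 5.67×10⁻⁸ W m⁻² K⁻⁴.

A = 4πr² = 4π × (0.0527)² = 0.0349 m².
Q = εσA(T⁴ − T_s⁴). T⁴ − T_s⁴ = (325)⁴ − (115)⁴ = 1.12×10^10 − 1.75×10^8 = 1.10×10^10 K⁴.
Q = 0.147 × 5.67×10⁻⁸ × 0.0349 × 1.10×10^10 = 3.19 W.

Q ≈ 3.19 W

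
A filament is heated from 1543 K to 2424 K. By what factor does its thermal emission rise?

ratio ≈ 6.09

P ∝ T⁴, so the ratio is (2424/1543)⁴ = (1.571)⁴ = 6.09.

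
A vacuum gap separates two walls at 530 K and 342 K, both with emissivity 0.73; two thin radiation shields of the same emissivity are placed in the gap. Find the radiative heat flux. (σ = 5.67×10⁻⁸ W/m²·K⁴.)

Each of the 3 gaps contributes resistance (2/ε − 1) = 2/0.73 − 1 = 1.740; total = 5.219.
q = σ(T₁⁴ − T₂⁴) / 5.219 = 5.67×10⁻⁸ × 6.52×10^10 / 5.219 = 709 W/m².

q ≈ 709 W/m²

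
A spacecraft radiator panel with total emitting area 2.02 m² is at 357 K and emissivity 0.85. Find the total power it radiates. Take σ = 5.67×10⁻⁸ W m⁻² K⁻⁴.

P ≈ 1580 W

Stefan–Boltzmann: P = εσAT⁴ = 0.85 × 5.67×10⁻⁸ × 2.02 × (357)⁴ = 0.85 × 5.67×10⁻⁸ × 2.02 × 1.62×10^10.
P = 1580 W.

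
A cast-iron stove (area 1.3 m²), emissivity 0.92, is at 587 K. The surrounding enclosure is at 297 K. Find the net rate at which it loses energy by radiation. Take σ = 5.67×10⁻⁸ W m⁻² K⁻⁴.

Q ≈ 7520 W

Q = εσA(T⁴ − T_s⁴). T⁴ − T_s⁴ = (587)⁴ − (297)⁴ = 1.19×10^11 − 7.78×10^9 = 1.11×10^11 K⁴.
Q = 0.92 × 5.67×10⁻⁸ × 1.30 × 1.11×10^11 = 7520 W.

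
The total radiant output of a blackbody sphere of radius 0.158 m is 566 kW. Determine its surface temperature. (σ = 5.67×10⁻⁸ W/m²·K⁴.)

T ≈ 2380 K

A = 4πr² = 4π × (0.158)² = 0.314 m².
From P = σAT⁴, T = (P / σA)^(1/4) = (5.66×10^5 / (5.67×10⁻⁸ × 0.314))^(1/4).
T = (3.18×10^13)^(1/4) = 2380 K.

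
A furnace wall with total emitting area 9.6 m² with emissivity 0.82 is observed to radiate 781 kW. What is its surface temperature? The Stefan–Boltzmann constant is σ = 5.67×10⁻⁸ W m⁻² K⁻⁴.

From P = εσAT⁴, T = (P / εσA)^(1/4) = (7.81×10^5 / (0.82 × 5.67×10⁻⁸ × 9.60))^(1/4).
T = (1.75×10^12)^(1/4) = 1150 K.

T ≈ 1150 K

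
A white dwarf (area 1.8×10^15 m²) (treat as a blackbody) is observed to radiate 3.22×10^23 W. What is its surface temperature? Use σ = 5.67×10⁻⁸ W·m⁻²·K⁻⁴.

T ≈ 7490 K

From P = σAT⁴, T = (P / σA)^(1/4) = (3.22×10^23 / (5.67×10⁻⁸ × 1.80×10^15))^(1/4).
T = (3.16×10^15)^(1/4) = 7490 K.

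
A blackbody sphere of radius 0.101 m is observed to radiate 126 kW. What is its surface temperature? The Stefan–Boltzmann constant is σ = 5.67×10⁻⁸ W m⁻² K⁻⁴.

T ≈ 2040 K

A = 4πr² = 4π × (0.101)² = 0.128 m².
From P = σAT⁴, T = (P / σA)^(1/4) = (1.26×10^5 / (5.67×10⁻⁸ × 0.128))^(1/4).
T = (1.73×10^13)^(1/4) = 2040 K.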